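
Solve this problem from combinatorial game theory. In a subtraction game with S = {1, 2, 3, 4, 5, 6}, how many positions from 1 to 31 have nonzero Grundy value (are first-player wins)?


Subtraction set S = {1, 2, 3, 4, 5, 6}, so G(n) = n mod 7.
G(n) = 0 when n is a multiple of 7.
Multiples of 7 in [1, 31]: 4
N-positions (nonzero Grundy) = 31 - 4 = 27

27


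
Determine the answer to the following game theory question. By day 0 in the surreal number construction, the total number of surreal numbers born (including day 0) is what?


Day 0: {|} = 0 is born. Count = 1.
Day n: the number of surreal numbers born by day n is 2^(n+1) - 1.
By day 0: 2^1 - 1 = 1
By day 0: 1 surreal numbers.

1


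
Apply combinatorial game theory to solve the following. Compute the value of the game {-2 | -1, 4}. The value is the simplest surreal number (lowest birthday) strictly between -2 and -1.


Left options: {-2}, max = -2
Right options: {-1, 4}, min = -1
All options are numbers and max(Left) < min(Right), so by the simplicity theorem the value is the simplest (earliest-born) number strictly between -2 and -1.
No integer lies strictly between -2 and -1, so the value is the dyadic rational m/2^k in the interval with the smallest k (then m odd); search k = 1, 2, ...:
Denominator 2: -3/2 lies strictly between -2 and -1 -- found.
The simplest number in the interval is -3/2.
Game value = -3/2

-3/2


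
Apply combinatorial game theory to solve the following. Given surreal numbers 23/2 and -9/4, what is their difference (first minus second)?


x = 23/2, y = -9/4
Converting to common denominator: 4
x = 46/4, y = -9/4
x - y = 23/2 - -9/4 = 55/4

55/4


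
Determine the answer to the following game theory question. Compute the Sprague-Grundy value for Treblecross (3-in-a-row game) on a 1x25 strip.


Treblecross: place X on empty cells; 3-in-a-row wins.
Playing within two cells of an existing X lets the opponent win at once, so sensible play treats the cells i-2..i+2 around each X as dead. The player left with no safe cell loses, so this is a normal-play take-away game on strips of safe cells.
Placing X at cell i (0-indexed) of a strip of k safe cells leaves independent strips of sizes max(0, i-2) and max(0, k-i-3). Hence G(k) = mex{ G(max(0,i-2)) XOR G(max(0,k-i-3)) : 0 <= i < k }, with G(0) = 0.
G(1): splits (0,0):0^0=0 -> mex({0}) = 1
G(2): splits (0,0):0^0=0 -> mex({0}) = 1
G(3): splits (0,0):0^0=0 -> mex({0}) = 1
G(4): splits (0,1):0^1=1 (0,0):0^0=0 -> mex({0, 1}) = 2
G(5): splits (0,2):0^1=1 (0,1):0^1=1 (0,0):0^0=0 -> mex({0, 1}) = 2
G(6) = mex({1}) = 0
G(7) = mex({0, 1, 2}) = 3
G(8) = mex({0, 1, 2}) = 3
G(9) = mex({0, 2}) = 1
G(10) = mex({0, 2, 3}) = 1
G(11) = mex({0, 3}) = 1
G(12) = mex({1, 3}) = 0
G(13) = mex({0, 1, 2, 3}) = 4
G(14) = mex({0, 1, 2}) = 3
G(15) = mex({0, 1, 2}) = 3
G(16) = mex({0, 1, 2, 4}) = 3
G(17) = mex({0, 1, 3, 4}) = 2
G(18) = mex({0, 1, 3, 4}) = 2
G(19) = mex({0, 1, 3, 5}) = 2
G(20) = mex({0, 1, 2, 3, 5}) = 4
G(21) = mex({0, 1, 2, 3, 5}) = 4
G(22) = mex({1, 2, 6}) = 0
G(23) = mex({0, 1, 2, 3, 4, 6}) = 5
G(24) = mex({0, 1, 2, 3, 4}) = 5
G(25) = mex({0, 1, 3, 4, 7}) = 2
Therefore G(25) = 2.

2


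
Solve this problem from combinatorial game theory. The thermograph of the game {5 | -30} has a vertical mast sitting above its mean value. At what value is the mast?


Game = {5 | -30}, a switch {a | b} with numbers a > b.
Its thermograph has left wall a - t and right wall b + t, which meet at t = (a - b)/2, where both equal (a + b)/2. So the mast (mean value) is at (a + b)/2.
Mean = (5 + (-30))/2 = -25/2 = -25/2

-25/2


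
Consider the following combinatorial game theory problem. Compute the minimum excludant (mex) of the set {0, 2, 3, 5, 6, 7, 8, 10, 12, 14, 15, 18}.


Set = {0, 2, 3, 5, 6, 7, 8, 10, 12, 14, 15, 18}
0 is in the set.
1 is NOT in the set. This is the mex.
mex = 1

1


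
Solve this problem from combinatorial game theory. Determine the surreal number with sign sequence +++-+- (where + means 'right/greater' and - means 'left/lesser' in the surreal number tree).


Sign expansion: +++-+-
Rule: track bounds (lo, hi), initially (-inf, +inf). On '+', the current value becomes lo and we move to the simplest number in (value, hi): value + 1 if hi = +inf, otherwise the midpoint (value + hi)/2. On '-', the current value becomes hi and we move to value - 1 if lo = -inf, otherwise the midpoint (lo + value)/2.
Start at 0.
Step 1: sign = +, move right. Bounds: (0, +inf). Value = 1
Step 2: sign = +, move right. Bounds: (1, +inf). Value = 2
Step 3: sign = +, move right. Bounds: (2, +inf). Value = 3
Step 4: sign = -, move left. Bounds: (2, 3). Value = 5/2
Step 5: sign = +, move right. Bounds: (5/2, 3). Value = 11/4
Step 6: sign = -, move left. Bounds: (5/2, 11/4). Value = 21/8
The surreal number with sign expansion +++-+- is 21/8.

21/8


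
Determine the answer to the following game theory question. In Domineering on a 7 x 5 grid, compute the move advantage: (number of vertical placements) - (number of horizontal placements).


Board is 7 x 5 (rows x cols).
Left (vertical) placements: (rows-1) * cols = 6 * 5 = 30
Right (horizontal) placements: rows * (cols-1) = 7 * 4 = 28
Advantage = Left - Right = 30 - 28 = 2

2


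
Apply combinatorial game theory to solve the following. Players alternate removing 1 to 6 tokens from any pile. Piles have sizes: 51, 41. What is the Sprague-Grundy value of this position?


Subtraction set: {1, 2, 3, 4, 5, 6}
For this subtraction set, G(n) = n mod 7 (period = max + 1 = 7).
Pile 1 (size 51): G(51) = 51 mod 7 = 2
Pile 2 (size 41): G(41) = 41 mod 7 = 6
Total Grundy value = XOR of all: 2 XOR 6 = 4

4


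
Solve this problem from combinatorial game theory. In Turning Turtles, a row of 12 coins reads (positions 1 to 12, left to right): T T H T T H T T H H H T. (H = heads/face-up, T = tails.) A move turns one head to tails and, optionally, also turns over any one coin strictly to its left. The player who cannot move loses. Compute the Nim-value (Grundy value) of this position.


Coins: T T H T T H T T H H H T
Key fact: a single head at position k behaves exactly like a Nim heap of size k (turning it to T and optionally flipping a coin at j < k corresponds to moving the heap from k to j, or to 0), and heads combine as a disjunctive sum (two heads at the same place would cancel, matching j XOR j = 0). So the Nim-value is the XOR of the 1-indexed positions of the heads.
Face-up positions (1-indexed): [3, 6, 9, 10, 11]
XOR 0 with 3: 0 XOR 3 = 3
XOR 3 with 6: 3 XOR 6 = 5
XOR 5 with 9: 5 XOR 9 = 12
XOR 12 with 10: 12 XOR 10 = 6
XOR 6 with 11: 6 XOR 11 = 13
Nim-value = 13

13


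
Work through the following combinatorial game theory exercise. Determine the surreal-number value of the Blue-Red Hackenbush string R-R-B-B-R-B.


Edges (from ground): R-R-B-B-R-B
By Berlekamp's sign-expansion rule, a Blue-Red Hackenbush stalk has the value of the surreal number whose sign sequence is the edge sequence with B -> + and R -> -.
Sign sequence: --++-+
Trace the sign expansion in the surreal number tree, starting from 0:
Edge 1: R (sign -) -> bounds (-inf, 0), value = -1
Edge 2: R (sign -) -> bounds (-inf, -1), value = -2
Edge 3: B (sign +) -> bounds (-2, -1), value = -3/2
Edge 4: B (sign +) -> bounds (-3/2, -1), value = -5/4
Edge 5: R (sign -) -> bounds (-3/2, -5/4), value = -11/8
Edge 6: B (sign +) -> bounds (-11/8, -5/4), value = -21/16
Game value = -21/16

-21/16


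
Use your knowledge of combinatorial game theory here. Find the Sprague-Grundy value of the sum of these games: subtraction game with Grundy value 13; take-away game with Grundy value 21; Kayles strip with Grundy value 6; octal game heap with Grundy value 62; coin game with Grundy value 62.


By the Sprague-Grundy theorem, the Grundy value of a sum of games is the XOR of individual Grundy values.
subtraction game: Grundy value = 13. Running XOR: 0 XOR 13 = 13
take-away game: Grundy value = 21. Running XOR: 13 XOR 21 = 24
Kayles strip: Grundy value = 6. Running XOR: 24 XOR 6 = 30
octal game heap: Grundy value = 62. Running XOR: 30 XOR 62 = 32
coin game: Grundy value = 62. Running XOR: 32 XOR 62 = 30
The combined Grundy value is 30.

30


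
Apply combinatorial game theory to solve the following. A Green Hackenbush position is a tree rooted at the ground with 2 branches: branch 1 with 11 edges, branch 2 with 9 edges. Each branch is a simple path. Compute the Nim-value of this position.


The tree has 2 branches from the ground vertex.
In Green Hackenbush, the Nim-value of a simple path of length k is k.
Branch 1: length 11, Nim-value = 11
Branch 2: length 9, Nim-value = 9
Total Nim-value = XOR of all branch values:
0 XOR 11 = 11
11 XOR 9 = 2
Nim-value of the tree = 2

2


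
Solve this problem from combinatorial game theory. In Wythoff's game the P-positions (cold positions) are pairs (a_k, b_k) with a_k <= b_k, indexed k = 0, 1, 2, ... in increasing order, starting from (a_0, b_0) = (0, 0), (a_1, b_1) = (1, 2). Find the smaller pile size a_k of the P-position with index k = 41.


By Wythoff's theorem, a_k = floor(k * phi) and b_k = floor(k * phi^2) = a_k + k, where phi = (1 + sqrt(5))/2 is the golden ratio.
phi = (1 + sqrt(5))/2 = 1.618034
k = 41
k * phi = 41 * 1.618034 = 66.339394
a_41 = floor(k * phi) = 66

66


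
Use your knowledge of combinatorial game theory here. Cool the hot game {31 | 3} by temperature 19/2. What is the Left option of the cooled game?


Original game: {31 | 3} (a switch {a | b} with a > b).
Cooling by t (for t below the temperature (a - b)/2 = 14) taxes each move by t: {a | b} cooled by t is {a - t | b + t}.
Cooling amount: t = 19/2
Cooled Left option: 31 - 19/2 = 43/2
Cooled Right option: 3 + 19/2 = 25/2
Cooled game: {43/2 | 25/2}
Left option = 43/2

43/2


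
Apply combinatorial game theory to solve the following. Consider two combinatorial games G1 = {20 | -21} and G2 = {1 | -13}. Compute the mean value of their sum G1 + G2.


G1 = {20 | -21}, G2 = {1 | -13}
Each is a switch {a | b} with numbers a > b; its mean value is (a + b)/2, and mean value is additive over game sums: m(G1 + G2) = m(G1) + m(G2).
Mean of G1 = (20 + (-21))/2 = -1/2 = -1/2
Mean of G2 = (1 + (-13))/2 = -12/2 = -6
Mean of G1 + G2 = -1/2 + -6 = -13/2

-13/2


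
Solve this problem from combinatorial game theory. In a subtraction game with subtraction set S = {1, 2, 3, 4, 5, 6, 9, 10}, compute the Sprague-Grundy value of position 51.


The subtraction set is S = {1, 2, 3, 4, 5, 6, 9, 10}.
G(k) = mex{ G(k - s) : s in S, s <= k }. We compute iteratively: G(0) = 0.
G(1) = mex({0}) = 1
G(2) = mex({0, 1}) = 2
G(3) = mex({0, 1, 2}) = 3
G(4) = mex({0, 1, 2, 3}) = 4
G(5) = mex({0, 1, 2, 3, 4}) = 5
G(6) = mex({0, 1, 2, 3, 4, 5}) = 6
G(7) = mex({1, 2, 3, 4, 5, 6}) = 0
G(8) = mex({0, 2, 3, 4, 5, 6}) = 1
G(9) = mex({0, 1, 3, 4, 5, 6}) = 2
G(10) = mex({0, 1, 2, 4, 5, 6}) = 3
G(11) = mex({0, 1, 2, 3, 5, 6}) = 4
G(12) = mex({0, 1, 2, 3, 4, 6}) = 5
G(13) = mex({0, 1, 2, 3, 4, 5}) = 6
G(14) = mex({1, 2, 3, 4, 5, 6}) = 0
G(15) = mex({0, 2, 3, 4, 5, 6}) = 1
G(16) = mex({0, 1, 3, 4, 5, 6}) = 2
Observe that G(7)..G(16) = 0, 1, 2, 3, 4, 5, 6, 0, 1, 2 repeats G(0)..G(9) = 0, 1, 2, 3, 4, 5, 6, 0, 1, 2.
For k >= max(S) = 10, G(k) is determined by the previous 10 values G(k-10)..G(k-1); a window of 10 consecutive values has recurred shifted by 7, so by induction G(k + 7) = G(k) for all k >= 0: the sequence is periodic from the start with period 7.
One period: G(0..6) = 0, 1, 2, 3, 4, 5, 6.
51 mod 7 = 2, so G(51) = G(2) = 2.

2


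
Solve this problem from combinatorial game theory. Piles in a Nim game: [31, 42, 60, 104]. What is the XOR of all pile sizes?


We need the XOR (exclusive or) of all pile sizes.
After XOR-ing pile 1 (size 31): 0 XOR 31 = 31
After XOR-ing pile 2 (size 42): 31 XOR 42 = 53
After XOR-ing pile 3 (size 60): 53 XOR 60 = 9
After XOR-ing pile 4 (size 104): 9 XOR 104 = 97
The Nim-value of this position is 97.

97


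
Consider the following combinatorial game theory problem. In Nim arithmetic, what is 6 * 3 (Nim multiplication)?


Nim multiplication is bilinear over XOR: (u XOR v) * w = (u*w) XOR (v*w).
So we split each operand into its bit components and XOR the pairwise Nim products.
6 = 2 + 4 (as XOR of powers of 2).
3 = 1 + 2 (as XOR of powers of 2).
Using the standard Nim-product table on single bits:
  2*2 = 3,   2*4 = 8,   2*8 = 12,
  4*4 = 6,   4*8 = 11,  8*8 = 13,
and  1*x = x (identity), k*l = l*k (commutative).
Pairwise Nim products:
  2 * 1 = 2
  2 * 2 = 3
  4 * 1 = 4
  4 * 2 = 8
XOR them: 2 XOR 3 XOR 4 XOR 8 = 13.
Result: 6 * 3 = 13 (in Nim).

13


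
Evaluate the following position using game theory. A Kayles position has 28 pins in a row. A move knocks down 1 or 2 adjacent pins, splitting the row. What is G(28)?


Kayles: a move removes 1 or 2 adjacent pins from a contiguous row.
Removing pins from a row of k leaves two independent rows (a, b) with a + b = k - 1 (one pin) or a + b = k - 2 (two pins); an end removal gives a = 0.
By Sprague-Grundy, G(k) = mex{ G(a) XOR G(b) } over all these splits. G(0) = 0.
G(1): splits (0,0):0^0=0 -> mex({0}) = 1
G(2): splits (0,1):0^1=1 (0,0):0^0=0 -> mex({0, 1}) = 2
G(3): splits (0,2):0^2=2 (1,1):1^1=0 (0,1):0^1=1 -> mex({0, 1, 2}) = 3
G(4): splits (0,3):0^3=3 (1,2):1^2=3 (0,2):0^2=2 (1,1):1^1=0 -> mex({0, 2, 3}) = 1
G(5): splits (0,4):0^1=1 (1,3):1^3=2 (2,2):2^2=0 (0,3):0^3=3 (1,2):1^2=3 -> mex({0, 1, 2, 3}) = 4
G(6) = mex({0, 1, 2, 4}) = 3
G(7) = mex({0, 1, 3, 4, 5}) = 2
G(8) = mex({0, 2, 3, 5, 6}) = 1
G(9) = mex({0, 1, 2, 3, 6, 7}) = 4
G(10) = mex({0, 1, 3, 4, 5, 7}) = 2
G(11) = mex({0, 1, 2, 3, 4, 5}) = 6
G(12) = mex({0, 1, 2, 3, 5, 6, 7}) = 4
G(13) = mex({0, 2, 3, 4, 6, 7}) = 1
G(14) = mex({0, 1, 4, 5, 6, 7}) = 2
G(15) = mex({0, 1, 2, 3, 4, 5, 6}) = 7
G(16) = mex({0, 2, 3, 5, 6, 7}) = 1
G(17) = mex({0, 1, 2, 3, 5, 6, 7}) = 4
G(18) = mex({0, 1, 2, 4, 5, 6}) = 3
G(19) = mex({0, 1, 3, 4, 5, 7}) = 2
G(20) = mex({0, 2, 3, 4, 5, 6, 7}) = 1
G(21) = mex({0, 1, 2, 3, 5, 6, 7}) = 4
G(22) = mex({0, 1, 2, 3, 4, 5, 7}) = 6
G(23) = mex({0, 1, 2, 3, 4, 5, 6}) = 7
G(24) = mex({0, 1, 2, 3, 5, 6, 7}) = 4
G(25) = mex({0, 2, 3, 4, 6, 7}) = 1
G(26) = mex({0, 1, 3, 4, 5, 6, 7}) = 2
G(27) = mex({0, 1, 2, 3, 4, 5, 6, 7}) = 8
G(28) = mex({0, 1, 2, 3, 4, 6, 7, 8}) = 5
Therefore G(28) = 5.

5


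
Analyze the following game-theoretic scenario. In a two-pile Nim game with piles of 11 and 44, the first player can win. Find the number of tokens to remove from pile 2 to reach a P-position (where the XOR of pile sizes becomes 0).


Piles: 11 and 44
Current XOR: 11 XOR 44 = 39 (non-zero, so this is an N-position).
To make the XOR zero, we need to find a move that balances the piles.
For pile 2 (size 44): target = 44 XOR 39 = 11
We reduce pile 2 from 44 to 11.
Tokens removed: 44 - 11 = 33
Verification: 11 XOR 11 = 0

33


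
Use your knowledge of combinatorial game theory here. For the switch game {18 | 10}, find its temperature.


The game is {18 | 10}, a switch {a | b} with numbers a > b.
Cooling {a | b} by t gives {a - t | b + t}, which stops being hot when a - t = b + t, i.e. at t = (a - b)/2. So the temperature of a switch is (a - b)/2.
Temperature = (Left option - Right option) / 2
= (18 - (10)) / 2
= 8 / 2
= 4

4


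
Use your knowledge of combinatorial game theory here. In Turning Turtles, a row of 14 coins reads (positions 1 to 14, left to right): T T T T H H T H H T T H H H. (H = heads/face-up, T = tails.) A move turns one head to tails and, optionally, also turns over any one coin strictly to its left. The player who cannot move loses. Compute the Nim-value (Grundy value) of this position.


Coins: T T T T H H T H H T T H H H
Key fact: a single head at position k behaves exactly like a Nim heap of size k (turning it to T and optionally flipping a coin at j < k corresponds to moving the heap from k to j, or to 0), and heads combine as a disjunctive sum (two heads at the same place would cancel, matching j XOR j = 0). So the Nim-value is the XOR of the 1-indexed positions of the heads.
Face-up positions (1-indexed): [5, 6, 8, 9, 12, 13, 14]
XOR 0 with 5: 0 XOR 5 = 5
XOR 5 with 6: 5 XOR 6 = 3
XOR 3 with 8: 3 XOR 8 = 11
XOR 11 with 9: 11 XOR 9 = 2
XOR 2 with 12: 2 XOR 12 = 14
XOR 14 with 13: 14 XOR 13 = 3
XOR 3 with 14: 3 XOR 14 = 13
Nim-value = 13

13


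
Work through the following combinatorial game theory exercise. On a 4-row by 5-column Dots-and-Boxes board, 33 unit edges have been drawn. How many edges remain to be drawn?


Grid: 4 x 5 boxes, i.e. 5 rows and 6 columns of dots.
Horizontal edges: (rows + 1) * cols = 5 * 5 = 25
Vertical edges: rows * (cols + 1) = 4 * 6 = 24
Total edges: 25 + 24 = 49
Edges drawn: 33
Remaining: 49 - 33 = 16

16


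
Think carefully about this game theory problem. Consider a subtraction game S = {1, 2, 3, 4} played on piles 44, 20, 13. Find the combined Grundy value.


Subtraction set: {1, 2, 3, 4}
For this subtraction set, G(n) = n mod 5 (period = max + 1 = 5).
Pile 1 (size 44): G(44) = 44 mod 5 = 4
Pile 2 (size 20): G(20) = 20 mod 5 = 0
Pile 3 (size 13): G(13) = 13 mod 5 = 3
Total Grundy value = XOR of all: 4 XOR 0 XOR 3 = 7

7


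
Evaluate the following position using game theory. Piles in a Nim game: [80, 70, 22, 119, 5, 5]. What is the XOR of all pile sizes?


We need the XOR (exclusive or) of all pile sizes.
After XOR-ing pile 1 (size 80): 0 XOR 80 = 80
After XOR-ing pile 2 (size 70): 80 XOR 70 = 22
After XOR-ing pile 3 (size 22): 22 XOR 22 = 0
After XOR-ing pile 4 (size 119): 0 XOR 119 = 119
After XOR-ing pile 5 (size 5): 119 XOR 5 = 114
After XOR-ing pile 6 (size 5): 114 XOR 5 = 119
The Nim-value of this position is 119.

119


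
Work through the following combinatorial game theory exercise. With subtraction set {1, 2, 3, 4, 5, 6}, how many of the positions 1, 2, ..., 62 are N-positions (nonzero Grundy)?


Subtraction set S = {1, 2, 3, 4, 5, 6}, so G(n) = n mod 7.
G(n) = 0 when n is a multiple of 7.
Multiples of 7 in [1, 62]: 8
N-positions (nonzero Grundy) = 62 - 8 = 54

54


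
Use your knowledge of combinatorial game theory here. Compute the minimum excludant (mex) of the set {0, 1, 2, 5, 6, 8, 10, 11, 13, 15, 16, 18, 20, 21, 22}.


Set = {0, 1, 2, 5, 6, 8, 10, 11, 13, 15, 16, 18, 20, 21, 22}
0 is in the set.
1 is in the set.
2 is in the set.
3 is NOT in the set. This is the mex.
mex = 3

3


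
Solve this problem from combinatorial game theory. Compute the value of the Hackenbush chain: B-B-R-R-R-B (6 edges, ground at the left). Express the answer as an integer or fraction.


Edges (from ground): B-B-R-R-R-B
By Berlekamp's sign-expansion rule, a Blue-Red Hackenbush stalk has the value of the surreal number whose sign sequence is the edge sequence with B -> + and R -> -.
Sign sequence: ++---+
Trace the sign expansion in the surreal number tree, starting from 0:
Edge 1: B (sign +) -> bounds (0, +inf), value = 1
Edge 2: B (sign +) -> bounds (1, +inf), value = 2
Edge 3: R (sign -) -> bounds (1, 2), value = 3/2
Edge 4: R (sign -) -> bounds (1, 3/2), value = 5/4
Edge 5: R (sign -) -> bounds (1, 5/4), value = 9/8
Edge 6: B (sign +) -> bounds (9/8, 5/4), value = 19/16
Game value = 19/16

19/16


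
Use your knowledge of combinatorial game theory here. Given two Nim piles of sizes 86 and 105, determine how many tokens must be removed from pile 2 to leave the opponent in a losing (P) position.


Piles: 86 and 105
Current XOR: 86 XOR 105 = 63 (non-zero, so this is an N-position).
To make the XOR zero, we need to find a move that balances the piles.
For pile 2 (size 105): target = 105 XOR 63 = 86
We reduce pile 2 from 105 to 86.
Tokens removed: 105 - 86 = 19
Verification: 86 XOR 86 = 0

19


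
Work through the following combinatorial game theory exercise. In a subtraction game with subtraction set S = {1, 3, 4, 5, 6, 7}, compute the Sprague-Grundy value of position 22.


The subtraction set is S = {1, 3, 4, 5, 6, 7}.
G(k) = mex{ G(k - s) : s in S, s <= k }. We compute iteratively: G(0) = 0.
G(1) = mex({0}) = 1
G(2) = mex({1}) = 0
G(3) = mex({0}) = 1
G(4) = mex({0, 1}) = 2
G(5) = mex({0, 1, 2}) = 3
G(6) = mex({0, 1, 3}) = 2
G(7) = mex({0, 1, 2}) = 3
G(8) = mex({0, 1, 2, 3}) = 4
G(9) = mex({0, 1, 2, 3, 4}) = 5
G(10) = mex({1, 2, 3, 5}) = 0
G(11) = mex({0, 2, 3, 4}) = 1
G(12) = mex({1, 2, 3, 4, 5}) = 0
G(13) = mex({0, 2, 3, 4, 5}) = 1
G(14) = mex({0, 1, 3, 4, 5}) = 2
G(15) = mex({0, 1, 2, 4, 5}) = 3
G(16) = mex({0, 1, 3, 5}) = 2
Observe that G(10)..G(16) = 0, 1, 0, 1, 2, 3, 2 repeats G(0)..G(6) = 0, 1, 0, 1, 2, 3, 2.
For k >= max(S) = 7, G(k) is determined by the previous 7 values G(k-7)..G(k-1); a window of 7 consecutive values has recurred shifted by 10, so by induction G(k + 10) = G(k) for all k >= 0: the sequence is periodic from the start with period 10.
One period: G(0..9) = 0, 1, 0, 1, 2, 3, 2, 3, 4, 5.
22 mod 10 = 2, so G(22) = G(2) = 0.

0


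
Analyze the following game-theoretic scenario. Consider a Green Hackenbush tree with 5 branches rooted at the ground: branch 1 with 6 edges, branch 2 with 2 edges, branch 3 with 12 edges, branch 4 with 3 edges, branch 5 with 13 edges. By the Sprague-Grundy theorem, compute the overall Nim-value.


The tree has 5 branches from the ground vertex.
In Green Hackenbush, the Nim-value of a simple path of length k is k.
Branch 1: length 6, Nim-value = 6
Branch 2: length 2, Nim-value = 2
Branch 3: length 12, Nim-value = 12
Branch 4: length 3, Nim-value = 3
Branch 5: length 13, Nim-value = 13
Total Nim-value = XOR of all branch values:
0 XOR 6 = 6
6 XOR 2 = 4
4 XOR 12 = 8
8 XOR 3 = 11
11 XOR 13 = 6
Nim-value of the tree = 6

6


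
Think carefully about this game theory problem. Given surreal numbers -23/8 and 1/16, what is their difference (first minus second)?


x = -23/8, y = 1/16
Converting to common denominator: 16
x = -46/16, y = 1/16
x - y = -23/8 - 1/16 = -47/16

-47/16


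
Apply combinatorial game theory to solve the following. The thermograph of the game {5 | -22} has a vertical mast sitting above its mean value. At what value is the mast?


Game = {5 | -22}, a switch {a | b} with numbers a > b.
Its thermograph has left wall a - t and right wall b + t, which meet at t = (a - b)/2, where both equal (a + b)/2. So the mast (mean value) is at (a + b)/2.
Mean = (5 + (-22))/2 = -17/2 = -17/2

-17/2


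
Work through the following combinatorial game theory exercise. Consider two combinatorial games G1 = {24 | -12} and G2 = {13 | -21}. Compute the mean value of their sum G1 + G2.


G1 = {24 | -12}, G2 = {13 | -21}
Each is a switch {a | b} with numbers a > b; its mean value is (a + b)/2, and mean value is additive over game sums: m(G1 + G2) = m(G1) + m(G2).
Mean of G1 = (24 + (-12))/2 = 12/2 = 6
Mean of G2 = (13 + (-21))/2 = -8/2 = -4
Mean of G1 + G2 = 6 + -4 = 2

2


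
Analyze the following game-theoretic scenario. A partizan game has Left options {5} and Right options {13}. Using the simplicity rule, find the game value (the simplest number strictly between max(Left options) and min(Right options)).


Left options: {5}, max = 5
Right options: {13}, min = 13
All options are numbers and max(Left) < min(Right), so by the simplicity theorem the value is the simplest (earliest-born) number strictly between 5 and 13.
Integers 6 through 12 all lie strictly between 5 and 13.
Among integers, the simplest (lowest birthday = smallest |n|; 0 is born on day 0, +-n on day n) is 6.
No non-integer in the interval can be simpler: if x is a non-integer in the interval, then floor(x) or ceil(x) also lies in the interval (the interval contains an integer), and both are proper prefixes of x's sign expansion, i.e. born earlier. So the game value is 6.
Game value = 6

6


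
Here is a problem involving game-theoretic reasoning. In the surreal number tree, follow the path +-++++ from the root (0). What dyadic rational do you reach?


Sign expansion: +-++++
Rule: track bounds (lo, hi), initially (-inf, +inf). On '+', the current value becomes lo and we move to the simplest number in (value, hi): value + 1 if hi = +inf, otherwise the midpoint (value + hi)/2. On '-', the current value becomes hi and we move to value - 1 if lo = -inf, otherwise the midpoint (lo + value)/2.
Start at 0.
Step 1: sign = +, move right. Bounds: (0, +inf). Value = 1
Step 2: sign = -, move left. Bounds: (0, 1). Value = 1/2
Step 3: sign = +, move right. Bounds: (1/2, 1). Value = 3/4
Step 4: sign = +, move right. Bounds: (3/4, 1). Value = 7/8
Step 5: sign = +, move right. Bounds: (7/8, 1). Value = 15/16
Step 6: sign = +, move right. Bounds: (15/16, 1). Value = 31/32
The surreal number with sign expansion +-++++ is 31/32.

31/32


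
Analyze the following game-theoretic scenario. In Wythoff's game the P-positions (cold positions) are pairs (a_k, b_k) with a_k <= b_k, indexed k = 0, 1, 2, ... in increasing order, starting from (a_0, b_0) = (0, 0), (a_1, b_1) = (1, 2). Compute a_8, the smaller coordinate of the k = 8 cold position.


By Wythoff's theorem, a_k = floor(k * phi) and b_k = floor(k * phi^2) = a_k + k, where phi = (1 + sqrt(5))/2 is the golden ratio.
phi = (1 + sqrt(5))/2 = 1.618034
k = 8
k * phi = 8 * 1.618034 = 12.944272
a_8 = floor(k * phi) = 12

12


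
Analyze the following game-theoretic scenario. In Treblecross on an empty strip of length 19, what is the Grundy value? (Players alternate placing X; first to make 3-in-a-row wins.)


Treblecross: place X on empty cells; 3-in-a-row wins.
Playing within two cells of an existing X lets the opponent win at once, so sensible play treats the cells i-2..i+2 around each X as dead. The player left with no safe cell loses, so this is a normal-play take-away game on strips of safe cells.
Placing X at cell i (0-indexed) of a strip of k safe cells leaves independent strips of sizes max(0, i-2) and max(0, k-i-3). Hence G(k) = mex{ G(max(0,i-2)) XOR G(max(0,k-i-3)) : 0 <= i < k }, with G(0) = 0.
G(1): splits (0,0):0^0=0 -> mex({0}) = 1
G(2): splits (0,0):0^0=0 -> mex({0}) = 1
G(3): splits (0,0):0^0=0 -> mex({0}) = 1
G(4): splits (0,1):0^1=1 (0,0):0^0=0 -> mex({0, 1}) = 2
G(5): splits (0,2):0^1=1 (0,1):0^1=1 (0,0):0^0=0 -> mex({0, 1}) = 2
G(6) = mex({1}) = 0
G(7) = mex({0, 1, 2}) = 3
G(8) = mex({0, 1, 2}) = 3
G(9) = mex({0, 2}) = 1
G(10) = mex({0, 2, 3}) = 1
G(11) = mex({0, 3}) = 1
G(12) = mex({1, 3}) = 0
G(13) = mex({0, 1, 2, 3}) = 4
G(14) = mex({0, 1, 2}) = 3
G(15) = mex({0, 1, 2}) = 3
G(16) = mex({0, 1, 2, 4}) = 3
G(17) = mex({0, 1, 3, 4}) = 2
G(18) = mex({0, 1, 3, 4}) = 2
G(19) = mex({0, 1, 3, 5}) = 2
Therefore G(19) = 2.

2


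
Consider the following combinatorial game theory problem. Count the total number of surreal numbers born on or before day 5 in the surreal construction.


Day 0: {|} = 0 is born. Count = 1.
Day n: the number of surreal numbers born by day n is 2^(n+1) - 1.
By day 0: 2^1 - 1 = 1
By day 1: 2^2 - 1 = 3
By day 2: 2^3 - 1 = 7
By day 3: 2^4 - 1 = 15
By day 4: 2^5 - 1 = 31
By day 5: 2^6 - 1 = 63
By day 5: 63 surreal numbers.

63


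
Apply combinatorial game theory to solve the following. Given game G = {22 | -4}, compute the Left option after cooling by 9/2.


Original game: {22 | -4} (a switch {a | b} with a > b).
Cooling by t (for t below the temperature (a - b)/2 = 13) taxes each move by t: {a | b} cooled by t is {a - t | b + t}.
Cooling amount: t = 9/2
Cooled Left option: 22 - 9/2 = 35/2
Cooled Right option: -4 + 9/2 = 1/2
Cooled game: {35/2 | 1/2}
Left option = 35/2

35/2


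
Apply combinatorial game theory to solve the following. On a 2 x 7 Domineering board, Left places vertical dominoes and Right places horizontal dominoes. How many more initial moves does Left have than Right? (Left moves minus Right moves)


Board is 2 x 7 (rows x cols).
Left (vertical) placements: (rows-1) * cols = 1 * 7 = 7
Right (horizontal) placements: rows * (cols-1) = 2 * 6 = 12
Advantage = Left - Right = 7 - 12 = -5

-5


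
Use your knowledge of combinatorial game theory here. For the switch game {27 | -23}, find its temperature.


The game is {27 | -23}, a switch {a | b} with numbers a > b.
Cooling {a | b} by t gives {a - t | b + t}, which stops being hot when a - t = b + t, i.e. at t = (a - b)/2. So the temperature of a switch is (a - b)/2.
Temperature = (Left option - Right option) / 2
= (27 - (-23)) / 2
= 50 / 2
= 25

25


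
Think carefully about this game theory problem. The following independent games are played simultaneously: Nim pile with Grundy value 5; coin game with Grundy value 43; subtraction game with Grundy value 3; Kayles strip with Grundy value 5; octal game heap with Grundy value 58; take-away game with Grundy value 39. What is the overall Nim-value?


By the Sprague-Grundy theorem, the Grundy value of a sum of games is the XOR of individual Grundy values.
Nim pile: Grundy value = 5. Running XOR: 0 XOR 5 = 5
coin game: Grundy value = 43. Running XOR: 5 XOR 43 = 46
subtraction game: Grundy value = 3. Running XOR: 46 XOR 3 = 45
Kayles strip: Grundy value = 5. Running XOR: 45 XOR 5 = 40
octal game heap: Grundy value = 58. Running XOR: 40 XOR 58 = 18
take-away game: Grundy value = 39. Running XOR: 18 XOR 39 = 53
The combined Grundy value is 53.

53


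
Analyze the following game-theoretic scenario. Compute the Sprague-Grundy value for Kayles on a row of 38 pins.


Kayles: a move removes 1 or 2 adjacent pins from a contiguous row.
Removing pins from a row of k leaves two independent rows (a, b) with a + b = k - 1 (one pin) or a + b = k - 2 (two pins); an end removal gives a = 0.
By Sprague-Grundy, G(k) = mex{ G(a) XOR G(b) } over all these splits. G(0) = 0.
G(1): splits (0,0):0^0=0 -> mex({0}) = 1
G(2): splits (0,1):0^1=1 (0,0):0^0=0 -> mex({0, 1}) = 2
G(3): splits (0,2):0^2=2 (1,1):1^1=0 (0,1):0^1=1 -> mex({0, 1, 2}) = 3
G(4): splits (0,3):0^3=3 (1,2):1^2=3 (0,2):0^2=2 (1,1):1^1=0 -> mex({0, 2, 3}) = 1
G(5): splits (0,4):0^1=1 (1,3):1^3=2 (2,2):2^2=0 (0,3):0^3=3 (1,2):1^2=3 -> mex({0, 1, 2, 3}) = 4
G(6) = mex({0, 1, 2, 4}) = 3
G(7) = mex({0, 1, 3, 4, 5}) = 2
G(8) = mex({0, 2, 3, 5, 6}) = 1
G(9) = mex({0, 1, 2, 3, 6, 7}) = 4
G(10) = mex({0, 1, 3, 4, 5, 7}) = 2
G(11) = mex({0, 1, 2, 3, 4, 5}) = 6
G(12) = mex({0, 1, 2, 3, 5, 6, 7}) = 4
G(13) = mex({0, 2, 3, 4, 6, 7}) = 1
G(14) = mex({0, 1, 4, 5, 6, 7}) = 2
G(15) = mex({0, 1, 2, 3, 4, 5, 6}) = 7
G(16) = mex({0, 2, 3, 5, 6, 7}) = 1
G(17) = mex({0, 1, 2, 3, 5, 6, 7}) = 4
G(18) = mex({0, 1, 2, 4, 5, 6}) = 3
G(19) = mex({0, 1, 3, 4, 5, 7}) = 2
G(20) = mex({0, 2, 3, 4, 5, 6, 7}) = 1
G(21) = mex({0, 1, 2, 3, 5, 6, 7}) = 4
G(22) = mex({0, 1, 2, 3, 4, 5, 7}) = 6
G(23) = mex({0, 1, 2, 3, 4, 5, 6}) = 7
G(24) = mex({0, 1, 2, 3, 5, 6, 7}) = 4
G(25) = mex({0, 2, 3, 4, 6, 7}) = 1
G(26) = mex({0, 1, 3, 4, 5, 6, 7}) = 2
G(27) = mex({0, 1, 2, 3, 4, 5, 6, 7}) = 8
G(28) = mex({0, 1, 2, 3, 4, 6, 7, 8}) = 5
G(29) = mex({0, 1, 2, 3, 5, 6, 7, 8, 9}) = 4
G(30) = mex({0, 1, 2, 3, 4, 5, 6, 9, 10}) = 7
G(31) = mex({0, 1, 3, 4, 5, 7, 10, 11}) = 2
G(32) = mex({0, 2, 3, 4, 5, 6, 7, 9, 11}) = 1
G(33) = mex({0, 1, 2, 3, 4, 5, 6, 7, 9, 12}) = 8
G(34) = mex({0, 1, 2, 3, 4, 5, 7, 8, 11, 12}) = 6
G(35) = mex({0, 1, 2, 3, 4, 5, 6, 8, 9, 10, 11}) = 7
G(36) = mex({0, 1, 2, 3, 5, 6, 7, 9, 10}) = 4
G(37) = mex({0, 2, 3, 4, 6, 7, 9, 10, 11, 12}) = 1
G(38) = mex({0, 1, 3, 4, 5, 6, 7, 9, 10, 11, 12}) = 2
Therefore G(38) = 2.

2


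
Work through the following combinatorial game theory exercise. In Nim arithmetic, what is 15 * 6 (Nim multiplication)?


Nim multiplication is bilinear over XOR: (u XOR v) * w = (u*w) XOR (v*w).
So we split each operand into its bit components and XOR the pairwise Nim products.
15 = 1 + 2 + 4 + 8 (as XOR of powers of 2).
6 = 2 + 4 (as XOR of powers of 2).
Using the standard Nim-product table on single bits:
  2*2 = 3,   2*4 = 8,   2*8 = 12,
  4*4 = 6,   4*8 = 11,  8*8 = 13,
and  1*x = x (identity), k*l = l*k (commutative).
Pairwise Nim products:
  1 * 2 = 2
  1 * 4 = 4
  2 * 2 = 3
  2 * 4 = 8
  4 * 2 = 8
  4 * 4 = 6
  8 * 2 = 12
  8 * 4 = 11
XOR them: 2 XOR 4 XOR 3 XOR 8 XOR 8 XOR 6 XOR 12 XOR 11 = 4.
Result: 15 * 6 = 4 (in Nim).

4


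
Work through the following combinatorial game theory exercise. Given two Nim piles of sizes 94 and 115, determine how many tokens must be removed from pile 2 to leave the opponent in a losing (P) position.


Piles: 94 and 115
Current XOR: 94 XOR 115 = 45 (non-zero, so this is an N-position).
To make the XOR zero, we need to find a move that balances the piles.
For pile 2 (size 115): target = 115 XOR 45 = 94
We reduce pile 2 from 115 to 94.
Tokens removed: 115 - 94 = 21
Verification: 94 XOR 94 = 0

21


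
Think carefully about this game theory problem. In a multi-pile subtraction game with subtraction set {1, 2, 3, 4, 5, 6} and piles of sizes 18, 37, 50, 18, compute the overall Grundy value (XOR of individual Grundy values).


Subtraction set: {1, 2, 3, 4, 5, 6}
For this subtraction set, G(n) = n mod 7 (period = max + 1 = 7).
Pile 1 (size 18): G(18) = 18 mod 7 = 4
Pile 2 (size 37): G(37) = 37 mod 7 = 2
Pile 3 (size 50): G(50) = 50 mod 7 = 1
Pile 4 (size 18): G(18) = 18 mod 7 = 4
Total Grundy value = XOR of all: 4 XOR 2 XOR 1 XOR 4 = 3

3


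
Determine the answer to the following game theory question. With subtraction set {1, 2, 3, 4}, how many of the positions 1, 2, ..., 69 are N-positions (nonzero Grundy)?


Subtraction set S = {1, 2, 3, 4}, so G(n) = n mod 5.
G(n) = 0 when n is a multiple of 5.
Multiples of 5 in [1, 69]: 13
N-positions (nonzero Grundy) = 69 - 13 = 56

56


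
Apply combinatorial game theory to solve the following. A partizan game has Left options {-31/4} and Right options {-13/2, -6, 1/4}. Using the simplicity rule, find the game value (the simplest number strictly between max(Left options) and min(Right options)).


Left options: {-31/4}, max = -31/4
Right options: {-13/2, -6, 1/4}, min = -13/2
All options are numbers and max(Left) < min(Right), so by the simplicity theorem the value is the simplest (earliest-born) number strictly between -31/4 and -13/2.
The only integer strictly between -31/4 and -13/2 is -7.
No non-integer in the interval can be simpler: if x is a non-integer in the interval, then floor(x) or ceil(x) also lies in the interval (the interval contains an integer), and both are proper prefixes of x's sign expansion, i.e. born earlier. So the game value is -7.
Game value = -7

-7


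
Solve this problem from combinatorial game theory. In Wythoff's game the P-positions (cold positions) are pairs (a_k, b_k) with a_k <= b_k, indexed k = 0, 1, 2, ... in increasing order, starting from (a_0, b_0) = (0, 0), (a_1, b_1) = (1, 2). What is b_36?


By Wythoff's theorem, a_k = floor(k * phi) and b_k = floor(k * phi^2) = a_k + k, where phi = (1 + sqrt(5))/2 is the golden ratio.
phi = (1 + sqrt(5))/2 = 1.618034
phi^2 = phi + 1 = 2.618034
k = 36
k * phi^2 = 36 * 2.618034 = 94.249224
b_36 = floor(k * phi^2) = 94 (check: a_36 + k = 58 + 36 = 94)

94


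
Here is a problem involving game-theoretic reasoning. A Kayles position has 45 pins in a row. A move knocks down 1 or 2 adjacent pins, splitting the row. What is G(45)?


Kayles: a move removes 1 or 2 adjacent pins from a contiguous row.
Removing pins from a row of k leaves two independent rows (a, b) with a + b = k - 1 (one pin) or a + b = k - 2 (two pins); an end removal gives a = 0.
By Sprague-Grundy, G(k) = mex{ G(a) XOR G(b) } over all these splits. G(0) = 0.
G(1): splits (0,0):0^0=0 -> mex({0}) = 1
G(2): splits (0,1):0^1=1 (0,0):0^0=0 -> mex({0, 1}) = 2
G(3): splits (0,2):0^2=2 (1,1):1^1=0 (0,1):0^1=1 -> mex({0, 1, 2}) = 3
G(4): splits (0,3):0^3=3 (1,2):1^2=3 (0,2):0^2=2 (1,1):1^1=0 -> mex({0, 2, 3}) = 1
G(5): splits (0,4):0^1=1 (1,3):1^3=2 (2,2):2^2=0 (0,3):0^3=3 (1,2):1^2=3 -> mex({0, 1, 2, 3}) = 4
G(6) = mex({0, 1, 2, 4}) = 3
G(7) = mex({0, 1, 3, 4, 5}) = 2
G(8) = mex({0, 2, 3, 5, 6}) = 1
G(9) = mex({0, 1, 2, 3, 6, 7}) = 4
G(10) = mex({0, 1, 3, 4, 5, 7}) = 2
G(11) = mex({0, 1, 2, 3, 4, 5}) = 6
G(12) = mex({0, 1, 2, 3, 5, 6, 7}) = 4
G(13) = mex({0, 2, 3, 4, 6, 7}) = 1
G(14) = mex({0, 1, 4, 5, 6, 7}) = 2
G(15) = mex({0, 1, 2, 3, 4, 5, 6}) = 7
G(16) = mex({0, 2, 3, 5, 6, 7}) = 1
G(17) = mex({0, 1, 2, 3, 5, 6, 7}) = 4
G(18) = mex({0, 1, 2, 4, 5, 6}) = 3
G(19) = mex({0, 1, 3, 4, 5, 7}) = 2
G(20) = mex({0, 2, 3, 4, 5, 6, 7}) = 1
G(21) = mex({0, 1, 2, 3, 5, 6, 7}) = 4
G(22) = mex({0, 1, 2, 3, 4, 5, 7}) = 6
G(23) = mex({0, 1, 2, 3, 4, 5, 6}) = 7
G(24) = mex({0, 1, 2, 3, 5, 6, 7}) = 4
G(25) = mex({0, 2, 3, 4, 6, 7}) = 1
G(26) = mex({0, 1, 3, 4, 5, 6, 7}) = 2
G(27) = mex({0, 1, 2, 3, 4, 5, 6, 7}) = 8
G(28) = mex({0, 1, 2, 3, 4, 6, 7, 8}) = 5
G(29) = mex({0, 1, 2, 3, 5, 6, 7, 8, 9}) = 4
G(30) = mex({0, 1, 2, 3, 4, 5, 6, 9, 10}) = 7
G(31) = mex({0, 1, 3, 4, 5, 7, 10, 11}) = 2
G(32) = mex({0, 2, 3, 4, 5, 6, 7, 9, 11}) = 1
G(33) = mex({0, 1, 2, 3, 4, 5, 6, 7, 9, 12}) = 8
G(34) = mex({0, 1, 2, 3, 4, 5, 7, 8, 11, 12}) = 6
G(35) = mex({0, 1, 2, 3, 4, 5, 6, 8, 9, 10, 11}) = 7
G(36) = mex({0, 1, 2, 3, 5, 6, 7, 9, 10}) = 4
G(37) = mex({0, 2, 3, 4, 6, 7, 9, 10, 11, 12}) = 1
G(38) = mex({0, 1, 3, 4, 5, 6, 7, 9, 10, 11, 12}) = 2
G(39) = mex({0, 1, 2, 4, 5, 6, 7, 9, 10, 12, 14}) = 3
G(40) = mex({0, 2, 3, 4, 6, 7, 11, 12, 14}) = 1
G(41) = mex({0, 1, 2, 3, 5, 6, 7, 9, 10, 11, 12}) = 4
G(42) = mex({0, 1, 2, 3, 4, 5, 6, 9, 10}) = 7
G(43) = mex({0, 1, 3, 4, 5, 7, 9, 10, 12, 15}) = 2
G(44) = mex({0, 2, 3, 4, 5, 6, 7, 9, 10, 12, 15}) = 1
G(45) = mex({0, 1, 2, 3, 4, 5, 6, 7, 9, 10, 12, 14}) = 8
Therefore G(45) = 8.

8


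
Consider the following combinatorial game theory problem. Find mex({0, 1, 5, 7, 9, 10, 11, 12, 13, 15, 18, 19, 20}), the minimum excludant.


Set = {0, 1, 5, 7, 9, 10, 11, 12, 13, 15, 18, 19, 20}
0 is in the set.
1 is in the set.
2 is NOT in the set. This is the mex.
mex = 2

2


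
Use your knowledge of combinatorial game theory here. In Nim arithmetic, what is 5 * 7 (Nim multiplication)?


Nim multiplication is bilinear over XOR: (u XOR v) * w = (u*w) XOR (v*w).
So we split each operand into its bit components and XOR the pairwise Nim products.
5 = 1 + 4 (as XOR of powers of 2).
7 = 1 + 2 + 4 (as XOR of powers of 2).
Using the standard Nim-product table on single bits:
  2*2 = 3,   2*4 = 8,   2*8 = 12,
  4*4 = 6,   4*8 = 11,  8*8 = 13,
and  1*x = x (identity), k*l = l*k (commutative).
Pairwise Nim products:
  1 * 1 = 1
  1 * 2 = 2
  1 * 4 = 4
  4 * 1 = 4
  4 * 2 = 8
  4 * 4 = 6
XOR them: 1 XOR 2 XOR 4 XOR 4 XOR 8 XOR 6 = 13.
Result: 5 * 7 = 13 (in Nim).

13


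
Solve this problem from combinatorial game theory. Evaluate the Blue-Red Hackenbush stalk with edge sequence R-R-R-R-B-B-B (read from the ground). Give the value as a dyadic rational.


Edges (from ground): R-R-R-R-B-B-B
By Berlekamp's sign-expansion rule, a Blue-Red Hackenbush stalk has the value of the surreal number whose sign sequence is the edge sequence with B -> + and R -> -.
Sign sequence: ----+++
Trace the sign expansion in the surreal number tree, starting from 0:
Edge 1: R (sign -) -> bounds (-inf, 0), value = -1
Edge 2: R (sign -) -> bounds (-inf, -1), value = -2
Edge 3: R (sign -) -> bounds (-inf, -2), value = -3
Edge 4: R (sign -) -> bounds (-inf, -3), value = -4
Edge 5: B (sign +) -> bounds (-4, -3), value = -7/2
Edge 6: B (sign +) -> bounds (-7/2, -3), value = -13/4
Edge 7: B (sign +) -> bounds (-13/4, -3), value = -25/8
Game value = -25/8

-25/8


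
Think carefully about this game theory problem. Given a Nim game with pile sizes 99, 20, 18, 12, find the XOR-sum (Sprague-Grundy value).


We need the XOR (exclusive or) of all pile sizes.
After XOR-ing pile 1 (size 99): 0 XOR 99 = 99
After XOR-ing pile 2 (size 20): 99 XOR 20 = 119
After XOR-ing pile 3 (size 18): 119 XOR 18 = 101
After XOR-ing pile 4 (size 12): 101 XOR 12 = 105
The Nim-value of this position is 105.

105


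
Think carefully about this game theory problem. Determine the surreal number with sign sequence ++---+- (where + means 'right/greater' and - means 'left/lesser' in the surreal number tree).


Sign expansion: ++---+-
Rule: track bounds (lo, hi), initially (-inf, +inf). On '+', the current value becomes lo and we move to the simplest number in (value, hi): value + 1 if hi = +inf, otherwise the midpoint (value + hi)/2. On '-', the current value becomes hi and we move to value - 1 if lo = -inf, otherwise the midpoint (lo + value)/2.
Start at 0.
Step 1: sign = +, move right. Bounds: (0, +inf). Value = 1
Step 2: sign = +, move right. Bounds: (1, +inf). Value = 2
Step 3: sign = -, move left. Bounds: (1, 2). Value = 3/2
Step 4: sign = -, move left. Bounds: (1, 3/2). Value = 5/4
Step 5: sign = -, move left. Bounds: (1, 5/4). Value = 9/8
Step 6: sign = +, move right. Bounds: (9/8, 5/4). Value = 19/16
Step 7: sign = -, move left. Bounds: (9/8, 19/16). Value = 37/32
The surreal number with sign expansion ++---+- is 37/32.

37/32
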